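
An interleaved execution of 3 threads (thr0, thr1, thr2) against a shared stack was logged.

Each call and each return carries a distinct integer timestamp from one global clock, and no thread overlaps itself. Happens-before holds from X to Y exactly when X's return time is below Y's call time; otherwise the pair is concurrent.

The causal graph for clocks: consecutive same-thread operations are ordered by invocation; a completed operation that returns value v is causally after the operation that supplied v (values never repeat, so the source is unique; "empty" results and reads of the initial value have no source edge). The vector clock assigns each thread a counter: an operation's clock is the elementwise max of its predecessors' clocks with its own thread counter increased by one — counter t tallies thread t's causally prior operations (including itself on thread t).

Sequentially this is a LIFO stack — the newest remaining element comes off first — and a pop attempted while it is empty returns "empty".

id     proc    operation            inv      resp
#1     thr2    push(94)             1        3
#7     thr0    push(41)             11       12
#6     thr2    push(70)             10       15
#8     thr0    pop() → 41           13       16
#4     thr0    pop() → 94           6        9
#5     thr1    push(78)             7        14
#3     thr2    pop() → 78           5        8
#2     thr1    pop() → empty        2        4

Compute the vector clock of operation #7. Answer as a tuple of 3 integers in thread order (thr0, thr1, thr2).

root op #1, invoked 1: fresh clock plus thr2's own tick → (0, 0, 1)
root op #2, invoked 2: fresh clock plus thr1's own tick → (0, 1, 0)
from VC(#2)=(0, 1, 0), #5 (invoked 7) maxes components and bumps thr1 → (0, 2, 0)
from VC(#1)=(0, 0, 1), #4 (invoked 6) maxes components and bumps thr0 → (1, 0, 1)
from VC(#4)=(1, 0, 1), #7 (invoked 11) maxes components and bumps thr0 → (2, 0, 1)
from VC(#1)=(0, 0, 1), VC(#5)=(0, 2, 0), #3 (invoked 5) maxes components and bumps thr2 → (0, 2, 2)
from VC(#7)=(2, 0, 1), #8 (invoked 13) maxes components and bumps thr0 → (3, 0, 1)
from VC(#3)=(0, 2, 2), #6 (invoked 10) maxes components and bumps thr2 → (0, 2, 3)
target: VC(#7) = (2, 0, 1)

(2, 0, 1)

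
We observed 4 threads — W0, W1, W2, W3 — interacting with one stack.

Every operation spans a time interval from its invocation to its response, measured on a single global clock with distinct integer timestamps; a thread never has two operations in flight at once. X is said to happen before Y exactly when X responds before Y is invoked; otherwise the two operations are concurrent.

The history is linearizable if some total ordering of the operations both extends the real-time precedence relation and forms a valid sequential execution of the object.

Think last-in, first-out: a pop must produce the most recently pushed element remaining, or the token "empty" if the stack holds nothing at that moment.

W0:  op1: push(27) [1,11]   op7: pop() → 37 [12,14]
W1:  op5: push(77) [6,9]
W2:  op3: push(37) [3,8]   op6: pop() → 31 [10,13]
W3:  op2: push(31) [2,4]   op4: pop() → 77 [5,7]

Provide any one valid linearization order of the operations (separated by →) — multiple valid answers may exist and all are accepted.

after step 1 (op1 push(27)): stack <27>
after step 2 (op2 push(31)): stack <27,31>
after step 3 (op3 push(37)): stack <27,31,37>
after step 4 (op5 push(77)): stack <27,31,37,77>
after step 5 (op4 pop() → 77): stack <27,31,37>
after step 6 (op7 pop() → 37): stack <27,31>
after step 7 (op6 pop() → 31): stack <27>

op1 → op2 → op3 → op5 → op4 → op7 → op6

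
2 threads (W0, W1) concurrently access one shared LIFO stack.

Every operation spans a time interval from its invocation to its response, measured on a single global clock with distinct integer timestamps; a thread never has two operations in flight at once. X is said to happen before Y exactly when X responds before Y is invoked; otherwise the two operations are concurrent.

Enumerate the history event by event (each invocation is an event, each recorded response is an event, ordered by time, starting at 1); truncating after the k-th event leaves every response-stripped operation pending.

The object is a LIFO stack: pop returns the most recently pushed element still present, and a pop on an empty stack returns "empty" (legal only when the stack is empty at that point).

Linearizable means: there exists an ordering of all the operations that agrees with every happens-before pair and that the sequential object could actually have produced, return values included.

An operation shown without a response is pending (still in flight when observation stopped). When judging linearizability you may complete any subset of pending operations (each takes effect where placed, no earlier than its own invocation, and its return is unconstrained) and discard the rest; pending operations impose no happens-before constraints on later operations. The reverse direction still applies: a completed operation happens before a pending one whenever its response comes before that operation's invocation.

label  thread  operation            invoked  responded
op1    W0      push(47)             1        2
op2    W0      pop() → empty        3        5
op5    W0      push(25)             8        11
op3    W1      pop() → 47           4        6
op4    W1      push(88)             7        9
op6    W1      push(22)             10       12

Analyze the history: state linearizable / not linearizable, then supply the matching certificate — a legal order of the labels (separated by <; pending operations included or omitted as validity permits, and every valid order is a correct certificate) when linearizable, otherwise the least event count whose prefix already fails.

after step 1 (op1 push(47)): stack <47>
after step 2 (op3 pop() → 47): stack <>
after step 3 (op2 pop() → empty): stack <>
after step 4 (op4 push(88)): stack <88>
after step 5 (op5 push(25)): stack <88,25>
after step 6 (op6 push(22)): stack <88,25,22>

linearizable — witness: op1 < op3 < op2 < op4 < op5 < op6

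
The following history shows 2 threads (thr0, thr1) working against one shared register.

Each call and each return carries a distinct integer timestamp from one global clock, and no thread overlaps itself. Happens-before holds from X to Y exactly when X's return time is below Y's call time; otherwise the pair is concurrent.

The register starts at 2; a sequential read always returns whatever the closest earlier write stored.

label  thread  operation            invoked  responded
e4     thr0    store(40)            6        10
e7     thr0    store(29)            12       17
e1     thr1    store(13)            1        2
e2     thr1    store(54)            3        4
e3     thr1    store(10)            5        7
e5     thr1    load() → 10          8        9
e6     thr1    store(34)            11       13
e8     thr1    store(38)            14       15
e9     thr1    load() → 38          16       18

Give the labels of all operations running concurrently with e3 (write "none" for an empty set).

e4

concurrent with e3 ([5,7]): every op whose interval crosses 5..7
e1 [1,2]: before
e2 [3,4]: before
e4 [6,10]: concurrent
e5 [8,9]: after
e6 [11,13]: after
e7 [12,17]: after
e8 [14,15]: after
e9 [16,18]: after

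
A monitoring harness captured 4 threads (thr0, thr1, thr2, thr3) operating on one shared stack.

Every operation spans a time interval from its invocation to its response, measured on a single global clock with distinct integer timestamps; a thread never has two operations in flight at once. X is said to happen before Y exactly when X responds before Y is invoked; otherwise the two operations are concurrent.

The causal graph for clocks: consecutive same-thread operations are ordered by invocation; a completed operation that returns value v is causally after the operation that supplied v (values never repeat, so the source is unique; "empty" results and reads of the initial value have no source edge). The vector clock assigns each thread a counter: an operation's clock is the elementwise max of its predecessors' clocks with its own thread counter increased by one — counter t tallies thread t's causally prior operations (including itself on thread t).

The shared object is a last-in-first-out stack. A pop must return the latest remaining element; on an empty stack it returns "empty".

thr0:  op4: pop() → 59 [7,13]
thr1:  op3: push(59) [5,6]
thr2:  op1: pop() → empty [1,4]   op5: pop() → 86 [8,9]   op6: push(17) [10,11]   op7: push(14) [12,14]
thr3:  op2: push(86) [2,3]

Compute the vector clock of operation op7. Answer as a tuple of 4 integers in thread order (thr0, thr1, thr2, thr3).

(0, 0, 4, 1)

op2 (invocation 2): nothing precedes it; thr3's component alone gives (0, 0, 0, 1)
op1 (invocation 1): nothing precedes it; thr2's component alone gives (0, 0, 1, 0)
op3 (invocation 5): nothing precedes it; thr1's component alone gives (0, 1, 0, 0)
invoked at 7, op4 merges VC(op3)=(0, 1, 0, 0) and bumps thr0's slot → (1, 1, 0, 0)
invoked at 8, op5 merges VC(op1)=(0, 0, 1, 0), VC(op2)=(0, 0, 0, 1) and bumps thr2's slot → (0, 0, 2, 1)
invoked at 10, op6 merges VC(op5)=(0, 0, 2, 1) and bumps thr2's slot → (0, 0, 3, 1)
invoked at 12, op7 merges VC(op6)=(0, 0, 3, 1) and bumps thr2's slot → (0, 0, 4, 1)
target: VC(op7) = (0, 0, 4, 1)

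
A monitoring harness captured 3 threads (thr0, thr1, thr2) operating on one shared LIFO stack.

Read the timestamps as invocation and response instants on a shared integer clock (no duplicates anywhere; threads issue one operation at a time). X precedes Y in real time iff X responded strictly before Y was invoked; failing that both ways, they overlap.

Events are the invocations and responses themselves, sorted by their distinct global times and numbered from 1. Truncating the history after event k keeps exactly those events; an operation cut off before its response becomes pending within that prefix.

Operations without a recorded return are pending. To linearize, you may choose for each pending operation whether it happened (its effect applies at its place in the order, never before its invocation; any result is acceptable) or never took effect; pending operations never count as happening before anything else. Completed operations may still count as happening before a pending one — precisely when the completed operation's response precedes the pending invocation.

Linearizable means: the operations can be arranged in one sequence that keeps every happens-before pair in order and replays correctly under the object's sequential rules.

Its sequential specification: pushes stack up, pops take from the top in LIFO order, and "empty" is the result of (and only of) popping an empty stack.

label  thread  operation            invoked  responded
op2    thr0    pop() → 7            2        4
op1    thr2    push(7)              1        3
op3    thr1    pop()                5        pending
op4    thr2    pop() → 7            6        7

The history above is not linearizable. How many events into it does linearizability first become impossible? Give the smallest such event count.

7

a valid linearization of events 1..6 exists, for instance op1, op2:
after step 1 (op1 push(7)): stack <7>
after step 2 (op2 pop() → 7): stack <>
adding event 7 (op4 responds at 7) leaves no legal real-time order
include/drop combinations of the 1 pending operation (op3) were all tried; none helps
sample order op1, op2, op4 (pending dropped) stalls at step 3 — op4 pop() → 7 has no legal effect
sample order op2, op1, op4 (pending dropped) stalls at step 1 — op2 pop() → 7 has no legal effect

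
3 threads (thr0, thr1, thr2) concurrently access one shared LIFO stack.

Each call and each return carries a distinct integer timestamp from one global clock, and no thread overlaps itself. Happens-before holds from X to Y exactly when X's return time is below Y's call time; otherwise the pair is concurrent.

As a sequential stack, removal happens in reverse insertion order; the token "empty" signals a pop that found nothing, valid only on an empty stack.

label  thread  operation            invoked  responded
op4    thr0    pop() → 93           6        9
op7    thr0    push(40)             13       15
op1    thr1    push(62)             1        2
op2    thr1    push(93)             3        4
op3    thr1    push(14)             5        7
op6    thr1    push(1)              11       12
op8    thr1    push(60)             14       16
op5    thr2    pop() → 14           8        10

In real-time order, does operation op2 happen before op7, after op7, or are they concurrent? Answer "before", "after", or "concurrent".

before

op2 spans [3,4], op7 spans [13,15]
resp(op2)=4 < inv(op7)=13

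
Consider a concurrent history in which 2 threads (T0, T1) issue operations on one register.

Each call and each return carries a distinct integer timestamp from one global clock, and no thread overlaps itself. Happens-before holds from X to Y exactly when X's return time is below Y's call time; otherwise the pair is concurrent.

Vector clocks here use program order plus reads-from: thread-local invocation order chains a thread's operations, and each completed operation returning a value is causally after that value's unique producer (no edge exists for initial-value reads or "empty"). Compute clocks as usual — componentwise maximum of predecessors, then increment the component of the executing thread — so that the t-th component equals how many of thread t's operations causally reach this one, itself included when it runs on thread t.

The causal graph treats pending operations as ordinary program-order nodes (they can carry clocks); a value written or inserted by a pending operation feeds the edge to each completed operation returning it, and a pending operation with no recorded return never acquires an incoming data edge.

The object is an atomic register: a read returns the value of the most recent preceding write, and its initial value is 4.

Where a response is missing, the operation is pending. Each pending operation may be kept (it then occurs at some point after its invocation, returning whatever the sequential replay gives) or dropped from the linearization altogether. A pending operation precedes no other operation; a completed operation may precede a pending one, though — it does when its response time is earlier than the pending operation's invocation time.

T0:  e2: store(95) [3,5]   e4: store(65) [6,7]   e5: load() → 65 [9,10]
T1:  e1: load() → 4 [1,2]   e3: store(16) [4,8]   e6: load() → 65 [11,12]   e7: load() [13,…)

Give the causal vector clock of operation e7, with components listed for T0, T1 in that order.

(2, 4)

root op e1, invoked 1: fresh clock plus T1's own tick → (0, 1)
root op e2, invoked 3: fresh clock plus T0's own tick → (1, 0)
merge at e3 (invoked 4): VC(e1)=(0, 1), own-thread bump on T1 → (0, 2)
merge at e4 (invoked 6): VC(e2)=(1, 0), own-thread bump on T0 → (2, 0)
merge at e5 (invoked 9): VC(e4)=(2, 0), own-thread bump on T0 → (3, 0)
merge at e6 (invoked 11): VC(e3)=(0, 2), VC(e4)=(2, 0), own-thread bump on T1 → (2, 3)
merge at e7 (invoked 13): VC(e6)=(2, 3), own-thread bump on T1 → (2, 4)
target: VC(e7) = (2, 4)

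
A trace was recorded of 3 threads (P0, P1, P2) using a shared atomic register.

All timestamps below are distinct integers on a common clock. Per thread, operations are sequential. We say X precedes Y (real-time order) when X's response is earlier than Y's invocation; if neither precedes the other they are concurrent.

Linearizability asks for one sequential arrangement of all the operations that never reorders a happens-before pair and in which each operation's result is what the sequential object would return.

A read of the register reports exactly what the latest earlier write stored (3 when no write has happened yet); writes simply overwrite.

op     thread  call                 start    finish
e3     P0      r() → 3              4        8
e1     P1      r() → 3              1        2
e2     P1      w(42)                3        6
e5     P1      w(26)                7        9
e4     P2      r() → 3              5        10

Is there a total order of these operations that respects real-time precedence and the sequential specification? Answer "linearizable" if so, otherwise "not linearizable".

one valid linearization: e1, e3, e4, e2, e5
step 1: e1 r() → 3 — value 3
step 2: e3 r() → 3 — value 3
step 3: e4 r() → 3 — value 3
step 4: e2 w(42) — value 42
step 5: e5 w(26) — value 26

linearizable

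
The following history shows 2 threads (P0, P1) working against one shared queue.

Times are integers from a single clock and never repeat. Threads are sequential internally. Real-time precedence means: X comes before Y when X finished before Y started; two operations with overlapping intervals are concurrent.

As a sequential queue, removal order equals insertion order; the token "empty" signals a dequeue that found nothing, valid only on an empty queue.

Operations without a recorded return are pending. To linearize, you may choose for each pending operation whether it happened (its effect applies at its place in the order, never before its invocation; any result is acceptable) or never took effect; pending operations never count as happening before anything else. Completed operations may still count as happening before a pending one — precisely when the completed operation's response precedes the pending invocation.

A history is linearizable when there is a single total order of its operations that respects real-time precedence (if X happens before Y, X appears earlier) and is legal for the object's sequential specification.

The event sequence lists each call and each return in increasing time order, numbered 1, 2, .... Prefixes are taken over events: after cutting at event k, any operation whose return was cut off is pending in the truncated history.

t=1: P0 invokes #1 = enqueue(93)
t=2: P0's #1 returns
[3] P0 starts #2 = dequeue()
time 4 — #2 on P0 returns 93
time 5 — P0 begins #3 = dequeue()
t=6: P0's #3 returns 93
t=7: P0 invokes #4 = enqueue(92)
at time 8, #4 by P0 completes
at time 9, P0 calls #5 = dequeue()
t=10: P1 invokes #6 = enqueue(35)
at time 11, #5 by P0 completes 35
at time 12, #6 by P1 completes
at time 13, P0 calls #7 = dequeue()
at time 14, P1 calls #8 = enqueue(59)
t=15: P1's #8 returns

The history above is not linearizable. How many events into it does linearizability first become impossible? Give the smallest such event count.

a valid linearization of events 1..5 exists, for instance #1, #2:
after step 1 (#1 enqueue(93)): queue <93>
after step 2 (#2 dequeue() → 93): queue <>
adding event 6 (#3 responds at 6) leaves no legal real-time order
sample order #1, #2, #3 stalls at step 3 — #3 dequeue() → 93 has no legal effect

6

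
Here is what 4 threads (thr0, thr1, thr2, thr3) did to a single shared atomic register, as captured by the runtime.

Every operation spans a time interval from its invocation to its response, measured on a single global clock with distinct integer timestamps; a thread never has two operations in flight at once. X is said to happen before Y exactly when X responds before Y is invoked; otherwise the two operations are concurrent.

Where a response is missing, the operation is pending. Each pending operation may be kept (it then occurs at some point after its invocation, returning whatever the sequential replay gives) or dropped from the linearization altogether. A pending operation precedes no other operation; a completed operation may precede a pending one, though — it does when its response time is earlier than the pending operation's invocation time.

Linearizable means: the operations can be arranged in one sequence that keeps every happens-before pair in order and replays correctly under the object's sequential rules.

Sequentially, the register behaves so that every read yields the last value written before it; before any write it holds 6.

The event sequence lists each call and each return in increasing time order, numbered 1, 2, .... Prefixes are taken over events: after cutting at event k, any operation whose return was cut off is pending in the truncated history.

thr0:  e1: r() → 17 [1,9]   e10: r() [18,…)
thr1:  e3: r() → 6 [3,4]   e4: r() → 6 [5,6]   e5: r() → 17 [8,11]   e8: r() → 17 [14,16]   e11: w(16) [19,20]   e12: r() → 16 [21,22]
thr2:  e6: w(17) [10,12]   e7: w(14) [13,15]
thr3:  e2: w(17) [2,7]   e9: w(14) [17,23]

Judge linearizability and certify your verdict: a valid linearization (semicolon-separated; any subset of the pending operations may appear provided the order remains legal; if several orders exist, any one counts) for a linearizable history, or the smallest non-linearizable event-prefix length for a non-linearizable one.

1. e3 r() → 6, leaving value 6
2. e4 r() → 6, leaving value 6
3. e2 w(17), leaving value 17
4. e1 r() → 17, leaving value 17
5. e5 r() → 17, leaving value 17
6. e6 w(17), leaving value 17
7. e8 r() → 17, leaving value 17
8. e7 w(14), leaving value 14
9. e9 w(14), leaving value 14
10. e10 r() (pending, included), leaving value 14
11. e11 w(16), leaving value 16
12. e12 r() → 16, leaving value 16

linearizable — witness: e3; e4; e2; e1; e5; e6; e8; e7; e9; e10; e11; e12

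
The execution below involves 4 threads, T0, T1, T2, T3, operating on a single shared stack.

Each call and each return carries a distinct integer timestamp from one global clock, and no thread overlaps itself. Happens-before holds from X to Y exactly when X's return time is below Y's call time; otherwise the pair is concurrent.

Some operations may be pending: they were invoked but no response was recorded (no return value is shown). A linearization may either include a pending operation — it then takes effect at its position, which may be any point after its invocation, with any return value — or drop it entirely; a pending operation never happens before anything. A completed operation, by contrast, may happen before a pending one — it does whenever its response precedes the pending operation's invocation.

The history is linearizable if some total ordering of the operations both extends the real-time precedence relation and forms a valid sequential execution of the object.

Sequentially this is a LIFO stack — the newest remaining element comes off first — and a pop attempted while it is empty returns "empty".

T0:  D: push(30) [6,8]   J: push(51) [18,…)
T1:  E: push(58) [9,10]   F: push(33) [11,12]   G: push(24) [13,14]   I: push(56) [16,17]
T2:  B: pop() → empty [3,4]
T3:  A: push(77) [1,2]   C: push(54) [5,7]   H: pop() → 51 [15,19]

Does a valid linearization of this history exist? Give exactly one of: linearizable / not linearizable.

through event 3 a valid linearization exists; event 4 (B responding at time 4) ends that
a single order respects real time; the 2 completed stack operations fail replay along it
e.g. A, B: illegal at step 2, since B pop() → empty cannot apply there

not linearizable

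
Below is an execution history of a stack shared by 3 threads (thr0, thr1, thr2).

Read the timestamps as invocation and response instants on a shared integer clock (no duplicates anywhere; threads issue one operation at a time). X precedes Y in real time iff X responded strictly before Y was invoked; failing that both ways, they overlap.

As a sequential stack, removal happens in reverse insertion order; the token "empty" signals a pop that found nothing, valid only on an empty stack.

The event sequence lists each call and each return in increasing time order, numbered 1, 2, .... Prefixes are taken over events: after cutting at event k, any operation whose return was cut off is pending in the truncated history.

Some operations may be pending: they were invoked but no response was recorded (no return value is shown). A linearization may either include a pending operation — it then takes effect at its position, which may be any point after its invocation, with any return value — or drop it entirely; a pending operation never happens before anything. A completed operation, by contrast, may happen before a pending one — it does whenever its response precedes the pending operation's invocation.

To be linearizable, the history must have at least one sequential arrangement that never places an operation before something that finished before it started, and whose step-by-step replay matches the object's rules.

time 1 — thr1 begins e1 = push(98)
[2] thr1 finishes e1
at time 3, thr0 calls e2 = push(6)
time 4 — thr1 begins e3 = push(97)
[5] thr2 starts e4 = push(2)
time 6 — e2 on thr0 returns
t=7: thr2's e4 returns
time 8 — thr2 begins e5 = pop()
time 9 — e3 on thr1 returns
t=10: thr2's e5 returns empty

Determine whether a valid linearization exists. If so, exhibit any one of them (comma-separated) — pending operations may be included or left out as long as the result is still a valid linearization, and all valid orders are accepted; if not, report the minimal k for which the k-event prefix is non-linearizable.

the violation lands at event 10, e5's response at time 10: events 1..9 linearize, events 1..10 do not
every one of the 8 real-time-consistent orders over 5 completed stack ops fails the sequential spec
take e1, e2, e3, e4, e5: step 5 already fails, because e5 pop() → empty cannot occur there
take e1, e2, e4, e3, e5: step 5 already fails, because e5 pop() → empty cannot occur there

not linearizable — minimal violating prefix: 10 events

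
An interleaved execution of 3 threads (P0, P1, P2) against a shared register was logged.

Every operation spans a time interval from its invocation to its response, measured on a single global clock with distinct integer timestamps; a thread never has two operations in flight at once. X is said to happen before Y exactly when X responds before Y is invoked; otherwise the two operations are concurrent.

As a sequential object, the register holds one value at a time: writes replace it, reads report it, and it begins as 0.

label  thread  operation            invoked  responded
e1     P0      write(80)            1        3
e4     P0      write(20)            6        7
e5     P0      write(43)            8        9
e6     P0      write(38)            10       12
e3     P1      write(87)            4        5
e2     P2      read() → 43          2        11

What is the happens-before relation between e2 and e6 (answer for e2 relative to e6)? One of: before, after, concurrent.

concurrent

e2 spans [2,11], e6 spans [10,12]
the intervals overlap in both directions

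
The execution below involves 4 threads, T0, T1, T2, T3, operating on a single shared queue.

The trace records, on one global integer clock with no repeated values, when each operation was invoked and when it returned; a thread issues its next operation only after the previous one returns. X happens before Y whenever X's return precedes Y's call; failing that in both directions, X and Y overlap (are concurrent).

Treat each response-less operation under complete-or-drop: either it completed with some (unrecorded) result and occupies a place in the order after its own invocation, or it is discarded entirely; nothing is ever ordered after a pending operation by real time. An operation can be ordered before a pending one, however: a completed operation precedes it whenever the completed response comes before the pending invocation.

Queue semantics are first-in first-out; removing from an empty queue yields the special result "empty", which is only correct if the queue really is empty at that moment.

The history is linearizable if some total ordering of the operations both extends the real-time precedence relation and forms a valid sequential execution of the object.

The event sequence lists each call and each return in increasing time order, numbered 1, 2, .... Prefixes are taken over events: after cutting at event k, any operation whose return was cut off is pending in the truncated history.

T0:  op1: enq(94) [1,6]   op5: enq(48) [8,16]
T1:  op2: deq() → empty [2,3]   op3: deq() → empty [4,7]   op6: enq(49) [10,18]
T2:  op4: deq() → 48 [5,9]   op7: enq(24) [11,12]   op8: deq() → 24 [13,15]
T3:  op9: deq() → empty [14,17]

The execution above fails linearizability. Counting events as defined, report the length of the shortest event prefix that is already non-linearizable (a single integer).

9

a valid linearization of events 1..8 exists, for instance op2, op1, op4, op3:
after step 1 (op2 deq() → empty): queue <>
after step 2 (op1 enq(94)): queue <94>
after step 3 (op4 deq() (pending, included)): queue <>
after step 4 (op3 deq() → empty): queue <>
at event 9 (op4's time-9 response) nothing linearizes any more
include/drop combinations of the 1 pending operation (op5) were all tried; none helps
sample order op1, op2, op3, op4 (pending dropped) stalls at step 2 — op2 deq() → empty has no legal effect
sample order op1, op2, op4, op3 (pending dropped) stalls at step 2 — op2 deq() → empty has no legal effect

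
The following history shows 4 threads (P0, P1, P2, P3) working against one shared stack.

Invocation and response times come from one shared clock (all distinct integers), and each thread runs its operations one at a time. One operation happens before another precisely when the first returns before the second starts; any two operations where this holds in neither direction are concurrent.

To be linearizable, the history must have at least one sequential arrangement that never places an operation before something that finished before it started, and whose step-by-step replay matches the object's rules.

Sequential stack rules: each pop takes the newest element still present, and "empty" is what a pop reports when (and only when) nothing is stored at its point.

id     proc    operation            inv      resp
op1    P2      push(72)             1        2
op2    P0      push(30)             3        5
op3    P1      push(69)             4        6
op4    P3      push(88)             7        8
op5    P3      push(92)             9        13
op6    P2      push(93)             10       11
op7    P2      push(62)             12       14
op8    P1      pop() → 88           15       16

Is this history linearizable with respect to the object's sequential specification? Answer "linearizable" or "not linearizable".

the violation lands at event 16, op8's response at time 16: events 1..15 linearize, events 1..16 do not
the 8 completed operations admit 6 real-time orders; each fails the stack replay
sample order op1, op2, op3, op4, op5, op6, op7, op8 stalls at step 8 — op8 pop() → 88 has no legal effect
sample order op1, op2, op3, op4, op6, op5, op7, op8 stalls at step 8 — op8 pop() → 88 has no legal effect

not linearizable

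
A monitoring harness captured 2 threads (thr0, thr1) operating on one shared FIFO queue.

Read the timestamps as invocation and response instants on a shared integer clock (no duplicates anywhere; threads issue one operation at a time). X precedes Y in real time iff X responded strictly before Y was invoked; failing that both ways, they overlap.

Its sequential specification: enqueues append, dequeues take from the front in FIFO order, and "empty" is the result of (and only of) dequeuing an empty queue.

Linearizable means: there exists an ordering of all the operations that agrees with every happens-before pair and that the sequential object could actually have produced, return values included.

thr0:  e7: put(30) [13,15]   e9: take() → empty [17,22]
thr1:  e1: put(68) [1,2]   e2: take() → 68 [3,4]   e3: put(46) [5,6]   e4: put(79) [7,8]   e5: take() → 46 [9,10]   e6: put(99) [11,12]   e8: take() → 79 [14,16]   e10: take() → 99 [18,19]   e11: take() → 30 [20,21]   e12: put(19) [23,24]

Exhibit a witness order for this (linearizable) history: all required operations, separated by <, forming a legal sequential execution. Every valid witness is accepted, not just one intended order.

e1 < e2 < e3 < e4 < e5 < e6 < e7 < e8 < e10 < e11 < e9 < e12

1. e1 put(68), leaving queue <68>
2. e2 take() → 68, leaving queue <>
3. e3 put(46), leaving queue <46>
4. e4 put(79), leaving queue <46,79>
5. e5 take() → 46, leaving queue <79>
6. e6 put(99), leaving queue <79,99>
7. e7 put(30), leaving queue <79,99,30>
8. e8 take() → 79, leaving queue <99,30>
9. e10 take() → 99, leaving queue <30>
10. e11 take() → 30, leaving queue <>
11. e9 take() → empty, leaving queue <>
12. e12 put(19), leaving queue <19>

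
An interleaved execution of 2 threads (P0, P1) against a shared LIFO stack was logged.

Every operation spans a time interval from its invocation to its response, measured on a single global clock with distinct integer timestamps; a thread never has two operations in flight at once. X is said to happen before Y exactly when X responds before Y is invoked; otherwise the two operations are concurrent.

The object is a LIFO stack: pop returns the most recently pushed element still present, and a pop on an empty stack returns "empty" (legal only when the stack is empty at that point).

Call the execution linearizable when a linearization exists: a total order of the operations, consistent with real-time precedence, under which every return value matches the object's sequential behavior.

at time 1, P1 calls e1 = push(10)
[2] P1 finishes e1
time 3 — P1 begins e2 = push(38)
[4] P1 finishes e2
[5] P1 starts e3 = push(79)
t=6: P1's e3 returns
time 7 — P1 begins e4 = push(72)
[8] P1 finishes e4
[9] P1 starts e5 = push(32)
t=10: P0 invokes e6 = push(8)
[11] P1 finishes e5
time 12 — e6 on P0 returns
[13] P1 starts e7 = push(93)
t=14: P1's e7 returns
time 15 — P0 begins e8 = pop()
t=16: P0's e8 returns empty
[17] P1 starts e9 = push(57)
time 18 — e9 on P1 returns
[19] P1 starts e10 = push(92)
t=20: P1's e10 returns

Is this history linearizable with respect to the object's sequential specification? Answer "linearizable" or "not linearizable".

prefix check: 1..15 passes, 1..16 fails once e8's time-16 response joins
every one of the 2 real-time-consistent orders over 8 completed LIFO stack ops fails the sequential spec
for example e1, e2, e3, e4, e5, e6, e7, e8 fails at step 8: e8 pop() → empty is not legal there
for example e1, e2, e3, e4, e6, e5, e7, e8 fails at step 8: e8 pop() → empty is not legal there

not linearizable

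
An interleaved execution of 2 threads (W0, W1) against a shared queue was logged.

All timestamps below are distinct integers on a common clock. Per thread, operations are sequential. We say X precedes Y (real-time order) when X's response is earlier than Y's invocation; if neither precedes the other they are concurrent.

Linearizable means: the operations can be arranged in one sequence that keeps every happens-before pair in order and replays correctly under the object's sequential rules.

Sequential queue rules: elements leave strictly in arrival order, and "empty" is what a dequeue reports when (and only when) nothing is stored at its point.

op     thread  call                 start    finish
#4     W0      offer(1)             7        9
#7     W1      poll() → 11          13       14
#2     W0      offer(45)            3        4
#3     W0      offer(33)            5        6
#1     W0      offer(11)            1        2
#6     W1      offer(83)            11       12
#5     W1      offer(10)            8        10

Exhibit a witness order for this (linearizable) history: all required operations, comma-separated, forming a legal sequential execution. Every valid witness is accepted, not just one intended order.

#1, #2, #3, #4, #5, #6, #7

after step 1 (#1 offer(11)): queue <11>
after step 2 (#2 offer(45)): queue <11,45>
after step 3 (#3 offer(33)): queue <11,45,33>
after step 4 (#4 offer(1)): queue <11,45,33,1>
after step 5 (#5 offer(10)): queue <11,45,33,1,10>
after step 6 (#6 offer(83)): queue <11,45,33,1,10,83>
after step 7 (#7 poll() → 11): queue <45,33,1,10,83>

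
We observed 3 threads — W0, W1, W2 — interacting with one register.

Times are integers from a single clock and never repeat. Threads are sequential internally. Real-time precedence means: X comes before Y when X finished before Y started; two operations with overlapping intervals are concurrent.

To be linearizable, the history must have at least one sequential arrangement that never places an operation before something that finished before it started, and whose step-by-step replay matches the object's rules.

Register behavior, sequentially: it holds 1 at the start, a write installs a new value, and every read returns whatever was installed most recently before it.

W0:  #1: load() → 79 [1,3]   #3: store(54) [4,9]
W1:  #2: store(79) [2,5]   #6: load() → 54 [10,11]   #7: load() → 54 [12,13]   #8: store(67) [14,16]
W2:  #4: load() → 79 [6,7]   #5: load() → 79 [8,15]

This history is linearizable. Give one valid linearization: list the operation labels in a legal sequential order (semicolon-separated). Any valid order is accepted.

1. #2 store(79), leaving value 79
2. #1 load() → 79, leaving value 79
3. #4 load() → 79, leaving value 79
4. #5 load() → 79, leaving value 79
5. #3 store(54), leaving value 54
6. #6 load() → 54, leaving value 54
7. #7 load() → 54, leaving value 54
8. #8 store(67), leaving value 67

#2; #1; #4; #5; #3; #6; #7; #8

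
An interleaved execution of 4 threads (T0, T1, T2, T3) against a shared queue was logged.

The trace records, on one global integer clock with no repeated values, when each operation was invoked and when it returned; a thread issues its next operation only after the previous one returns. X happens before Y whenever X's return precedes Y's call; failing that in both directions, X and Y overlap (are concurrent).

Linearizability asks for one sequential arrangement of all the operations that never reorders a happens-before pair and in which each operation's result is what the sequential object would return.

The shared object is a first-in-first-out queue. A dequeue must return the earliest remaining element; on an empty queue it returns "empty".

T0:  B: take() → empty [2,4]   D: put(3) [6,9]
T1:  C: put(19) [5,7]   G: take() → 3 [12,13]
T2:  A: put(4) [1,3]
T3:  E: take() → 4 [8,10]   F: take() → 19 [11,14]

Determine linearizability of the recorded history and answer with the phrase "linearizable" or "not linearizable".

one valid linearization: B, A, C, D, E, F, G
step 1: B take() → empty — queue <>
step 2: A put(4) — queue <4>
step 3: C put(19) — queue <4,19>
step 4: D put(3) — queue <4,19,3>
step 5: E take() → 4 — queue <19,3>
step 6: F take() → 19 — queue <3>
step 7: G take() → 3 — queue <>

linearizable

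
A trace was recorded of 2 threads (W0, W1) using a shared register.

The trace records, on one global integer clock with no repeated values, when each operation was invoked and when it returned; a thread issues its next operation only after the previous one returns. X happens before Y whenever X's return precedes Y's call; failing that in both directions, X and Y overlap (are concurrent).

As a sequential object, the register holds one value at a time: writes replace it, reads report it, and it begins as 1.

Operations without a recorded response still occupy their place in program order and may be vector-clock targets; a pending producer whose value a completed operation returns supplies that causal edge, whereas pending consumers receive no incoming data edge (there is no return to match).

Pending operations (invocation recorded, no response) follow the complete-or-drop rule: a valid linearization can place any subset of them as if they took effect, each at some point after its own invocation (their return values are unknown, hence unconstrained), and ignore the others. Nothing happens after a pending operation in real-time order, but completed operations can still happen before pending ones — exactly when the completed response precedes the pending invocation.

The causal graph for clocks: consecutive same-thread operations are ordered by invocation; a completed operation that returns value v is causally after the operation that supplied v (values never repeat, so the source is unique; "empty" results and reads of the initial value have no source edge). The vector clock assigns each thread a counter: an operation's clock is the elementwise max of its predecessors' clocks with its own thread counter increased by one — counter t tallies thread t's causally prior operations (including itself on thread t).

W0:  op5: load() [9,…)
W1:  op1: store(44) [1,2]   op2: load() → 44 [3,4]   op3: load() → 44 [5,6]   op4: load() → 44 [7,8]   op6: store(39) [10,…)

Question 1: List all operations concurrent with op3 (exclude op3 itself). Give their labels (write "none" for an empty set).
Answer: none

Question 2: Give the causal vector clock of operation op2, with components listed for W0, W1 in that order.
Answer: (0, 2)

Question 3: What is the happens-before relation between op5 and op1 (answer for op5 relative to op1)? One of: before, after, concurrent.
Answer: after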